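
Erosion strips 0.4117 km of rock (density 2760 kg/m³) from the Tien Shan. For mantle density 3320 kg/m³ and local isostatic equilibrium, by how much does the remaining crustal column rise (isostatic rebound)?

Unloading: uplift u = e ρ_c/ρ_m = 0.4117 km × 2760/3320 = 0.342 km.

0.342 km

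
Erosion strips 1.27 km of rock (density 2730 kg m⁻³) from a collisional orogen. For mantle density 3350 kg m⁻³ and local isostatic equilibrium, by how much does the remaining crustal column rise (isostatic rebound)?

1.03 km

Unloading: uplift u = e ρ_c/ρ_m = 1.27 km × 2730/3350 = 1.03 km.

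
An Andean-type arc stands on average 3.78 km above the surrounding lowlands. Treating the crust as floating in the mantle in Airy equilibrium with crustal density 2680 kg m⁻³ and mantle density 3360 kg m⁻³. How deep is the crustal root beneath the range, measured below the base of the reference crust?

14.9 km

Balancing pressure at the compensation depth: the weight of the topography is balanced by the buoyancy of the root, ρ_c h = (ρ_m − ρ_c) r.
r = h · ρ_c / (ρ_m − ρ_c) = 3.78 km × 2680 / (3360 − 2680) = 14.9 km.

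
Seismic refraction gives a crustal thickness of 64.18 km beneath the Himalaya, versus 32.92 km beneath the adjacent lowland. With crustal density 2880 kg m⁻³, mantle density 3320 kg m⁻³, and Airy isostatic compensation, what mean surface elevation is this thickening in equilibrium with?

4.14 km

Excess crust Δ = 64.18 km − 32.92 km = 31.26 km, split between elevation h and root r with h + r = Δ.
Airy balance ρ_c h = (ρ_m − ρ_c) r gives r = h ρ_c/(ρ_m − ρ_c), so h (1 + ρ_c/(ρ_m − ρ_c)) = Δ, i.e. h = Δ (ρ_m − ρ_c)/ρ_m.
h = 31.26 km × 440/3320 = 4.14 km.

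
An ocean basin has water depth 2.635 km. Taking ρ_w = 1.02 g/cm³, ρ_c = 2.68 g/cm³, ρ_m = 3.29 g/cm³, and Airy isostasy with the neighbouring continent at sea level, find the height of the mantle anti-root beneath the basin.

7.17 km

In Airy isostatic equilibrium: replacing crust with seawater at the top is compensated by replacing crust with mantle at the base: d (ρ_c − ρ_w) = a (ρ_m − ρ_c).
a = d (ρ_c − ρ_w)/(ρ_m − ρ_c) = 2.635 km × 1.66/0.61 = 7.17 km.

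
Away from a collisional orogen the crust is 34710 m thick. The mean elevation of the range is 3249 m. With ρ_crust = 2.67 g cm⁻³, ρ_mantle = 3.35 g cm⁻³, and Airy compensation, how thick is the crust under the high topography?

50700 m

Root depth r = h ρ_c / (ρ_m − ρ_c) = 3249 m × 2.67 / 0.68 = 12760 m.
Total thickness = T + h + r = 34710 m + 3249 m + 12760 m = 50700 m.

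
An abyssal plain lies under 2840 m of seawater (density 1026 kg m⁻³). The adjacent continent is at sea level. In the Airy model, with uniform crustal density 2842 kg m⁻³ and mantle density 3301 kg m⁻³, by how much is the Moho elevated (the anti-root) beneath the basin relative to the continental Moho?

11200 m

By Archimedes' principle applied to the lithosphere: replacing crust with seawater at the top is compensated by replacing crust with mantle at the base: d (ρ_c − ρ_w) = a (ρ_m − ρ_c).
a = d (ρ_c − ρ_w)/(ρ_m − ρ_c) = 2840 m × 1816/459 = 11200 m.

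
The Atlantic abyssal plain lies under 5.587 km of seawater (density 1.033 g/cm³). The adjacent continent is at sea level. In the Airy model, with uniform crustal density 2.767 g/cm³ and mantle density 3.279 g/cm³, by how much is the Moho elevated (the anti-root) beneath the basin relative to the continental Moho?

Isostatic balance requires: replacing crust with seawater at the top is compensated by replacing crust with mantle at the base: d (ρ_c − ρ_w) = a (ρ_m − ρ_c).
a = d (ρ_c − ρ_w)/(ρ_m − ρ_c) = 5.587 km × 1.734/0.512 = 18.9 km.

18.9 km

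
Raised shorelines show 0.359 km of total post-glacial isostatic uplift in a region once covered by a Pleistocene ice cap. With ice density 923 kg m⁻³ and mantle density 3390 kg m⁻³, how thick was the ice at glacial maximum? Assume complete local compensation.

1.32 km

u = t ρ_ice/ρ_m → t = u ρ_m/ρ_ice = 0.359 km × 3390/923 = 1.32 km.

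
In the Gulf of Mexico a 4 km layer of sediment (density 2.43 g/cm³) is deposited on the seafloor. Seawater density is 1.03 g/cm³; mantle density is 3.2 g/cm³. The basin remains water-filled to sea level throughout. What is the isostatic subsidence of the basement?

2.58 km

Submarine loading: the sediment displaces seawater, and the subsidence is in turn flooded, so s (ρ_m − ρ_w) = t (ρ_sed − ρ_w).
s = 4 km × (2.43 − 1.03) / (3.2 − 1.03) = 2.58 km.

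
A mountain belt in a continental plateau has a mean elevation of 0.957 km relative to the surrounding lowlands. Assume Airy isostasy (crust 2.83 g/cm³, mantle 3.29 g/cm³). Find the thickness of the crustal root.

In Airy isostatic equilibrium: the weight of the topography is balanced by the buoyancy of the root, ρ_c h = (ρ_m − ρ_c) r.
r = h · ρ_c / (ρ_m − ρ_c) = 0.957 km × 2.83 / (3.29 − 2.83) = 5.89 km.

5.89 km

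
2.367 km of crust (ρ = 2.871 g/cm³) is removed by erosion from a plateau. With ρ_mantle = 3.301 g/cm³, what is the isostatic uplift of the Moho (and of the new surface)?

2.06 km

Unloading: uplift u = e ρ_c/ρ_m = 2.367 km × 2.871/3.301 = 2.06 km.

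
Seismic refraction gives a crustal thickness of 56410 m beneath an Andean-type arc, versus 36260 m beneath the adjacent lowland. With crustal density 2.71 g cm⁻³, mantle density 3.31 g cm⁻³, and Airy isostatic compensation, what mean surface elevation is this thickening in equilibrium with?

Excess crust Δ = 56410 m − 36260 m = 20150 m, split between elevation h and root r with h + r = Δ.
Airy balance ρ_c h = (ρ_m − ρ_c) r gives r = h ρ_c/(ρ_m − ρ_c), so h (1 + ρ_c/(ρ_m − ρ_c)) = Δ, i.e. h = Δ (ρ_m − ρ_c)/ρ_m.
h = 20150 m × 0.6/3.31 = 3650 m.

3650 m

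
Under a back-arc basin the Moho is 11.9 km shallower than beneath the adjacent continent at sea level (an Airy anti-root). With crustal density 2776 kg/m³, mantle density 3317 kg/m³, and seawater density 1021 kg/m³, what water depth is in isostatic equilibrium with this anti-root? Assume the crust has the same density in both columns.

Replacing a thickness d of crust by seawater at the top must be balanced by replacing crust with mantle at the base: d (ρ_c − ρ_w) = a (ρ_m − ρ_c).
d = a (ρ_m − ρ_c)/(ρ_c − ρ_w) = 11.9 km × 541/1755 = 3.67 km.

3.67 km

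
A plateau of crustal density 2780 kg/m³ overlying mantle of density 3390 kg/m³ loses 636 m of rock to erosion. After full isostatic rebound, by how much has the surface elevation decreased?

Rebound u = e ρ_c/ρ_m = 636 m × 2780/3390 = 521.6 m.
Net surface drop = e − u = 636 m − 521.6 m = e (ρ_m − ρ_c)/ρ_m = 114 m.

114 m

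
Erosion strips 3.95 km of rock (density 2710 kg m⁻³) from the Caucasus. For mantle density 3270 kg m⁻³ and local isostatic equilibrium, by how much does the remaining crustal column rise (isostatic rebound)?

Unloading: uplift u = e ρ_c/ρ_m = 3.95 km × 2710/3270 = 3.27 km.

3.27 km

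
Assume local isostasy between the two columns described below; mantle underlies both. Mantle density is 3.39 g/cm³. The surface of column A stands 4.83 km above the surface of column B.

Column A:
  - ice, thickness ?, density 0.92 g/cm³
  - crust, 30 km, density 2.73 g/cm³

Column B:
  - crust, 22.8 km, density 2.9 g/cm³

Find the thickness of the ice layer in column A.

3.14 km

Take the compensation level at the base of the deeper column (depth z_c below the surface of column A) and equate Σ ρ_i t_i down to z_c; mantle fills any gap and the z_c terms cancel.
Column A: x×0.92 + 30×2.73 + (z_c − 30 − x)×3.39
Column B: 4.83×0 + 22.8×2.9 + (z_c − 4.83 − 22.8)×3.39
The z_c×3.39 term appears on both sides and cancels. Collect the known terms of each column as K = Σ(ρt)_known − 3.39 × (depth of known layers): K_A = 81.9 − 3.39×30 = −19.8; K_B = 66.12 − 3.39×(4.83 + 22.8) = −27.5457.
Balance: K_A − x×(3.39 − 0.92) = K_B, so x = (K_A − K_B)/(3.39 − 0.92) = 7.7457/2.47 = 3.14 km.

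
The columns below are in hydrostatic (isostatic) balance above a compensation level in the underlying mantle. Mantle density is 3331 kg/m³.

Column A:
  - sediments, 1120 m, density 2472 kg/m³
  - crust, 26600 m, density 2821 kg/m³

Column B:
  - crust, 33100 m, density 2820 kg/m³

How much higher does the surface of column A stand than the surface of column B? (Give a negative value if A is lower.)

For any compensation level in the mantle, the mantle terms cancel and isostasy reduces to e = (Σt_A − Σt_B) − (Σ(ρt)_A − Σ(ρt)_B) / ρ_m.
Σt_A = 27720 m; Σt_B = 33100 m; Σ(ρt)_A = 77807240; Σ(ρt)_B = 93342000 (in m·kg/m³).
e = (27720 − 33100) − (77807240 − 93342000) / 3331 = −716 m.

−716 m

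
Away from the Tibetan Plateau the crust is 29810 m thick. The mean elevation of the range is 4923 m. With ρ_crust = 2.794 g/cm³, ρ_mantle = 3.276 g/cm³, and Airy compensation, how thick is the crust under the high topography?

Root depth r = h ρ_c / (ρ_m − ρ_c) = 4923 m × 2.794 / 0.482 = 28540 m.
Total thickness = T + h + r = 29810 m + 4923 m + 28540 m = 63300 m.

63300 m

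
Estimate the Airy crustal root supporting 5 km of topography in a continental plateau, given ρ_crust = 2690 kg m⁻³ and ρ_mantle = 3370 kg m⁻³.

19.8 km

Equating mass per unit area of the two columns: the weight of the topography is balanced by the buoyancy of the root, ρ_c h = (ρ_m − ρ_c) r.
r = h · ρ_c / (ρ_m − ρ_c) = 5 km × 2690 / (3370 − 2690) = 19.8 km.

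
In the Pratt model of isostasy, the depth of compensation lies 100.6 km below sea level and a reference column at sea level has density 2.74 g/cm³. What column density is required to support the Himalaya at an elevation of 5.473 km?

Pratt balance: ρ_ref D = ρ (D + h).
ρ = ρ_ref D/(D + h) = 2.74 × 100.6 km/(100.6 km + 5.473 km) = 2.6 g/cm³.

2.6 g/cm³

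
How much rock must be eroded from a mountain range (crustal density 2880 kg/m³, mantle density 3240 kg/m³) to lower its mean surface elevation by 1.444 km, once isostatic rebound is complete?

Net drop Δ = e − u = e − e ρ_c/ρ_m = e (ρ_m − ρ_c)/ρ_m.
e = Δ ρ_m/(ρ_m − ρ_c) = 1.444 km × 3240/360 = 13 km.

13 km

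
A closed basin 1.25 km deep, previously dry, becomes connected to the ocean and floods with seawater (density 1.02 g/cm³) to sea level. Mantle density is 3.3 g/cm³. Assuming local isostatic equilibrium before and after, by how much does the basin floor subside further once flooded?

After flooding the water column is d + s deep. Its weight must equal the weight of mantle displaced by the extra subsidence s: (d + s) ρ_w = s ρ_m.
s = d ρ_w / (ρ_m − ρ_w) = 1.25 km × 1.02/(3.3 − 1.02) = 0.559 km.

0.559 km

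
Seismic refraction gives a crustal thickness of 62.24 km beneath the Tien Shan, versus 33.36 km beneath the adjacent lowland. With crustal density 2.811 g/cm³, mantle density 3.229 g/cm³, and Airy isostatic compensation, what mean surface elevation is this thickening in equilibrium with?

Excess crust Δ = 62.24 km − 33.36 km = 28.88 km, split between elevation h and root r with h + r = Δ.
Airy balance ρ_c h = (ρ_m − ρ_c) r gives r = h ρ_c/(ρ_m − ρ_c), so h (1 + ρ_c/(ρ_m − ρ_c)) = Δ, i.e. h = Δ (ρ_m − ρ_c)/ρ_m.
h = 28.88 km × 0.418/3.229 = 3.74 km.

3.74 km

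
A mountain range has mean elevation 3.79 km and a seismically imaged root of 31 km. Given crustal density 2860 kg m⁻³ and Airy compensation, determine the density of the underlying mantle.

3210 kg m⁻³

Airy balance: ρ_c h = (ρ_m − ρ_c) r → ρ_m = ρ_c (1 + h/r).
ρ_m = 2860 × (1 + 3.79 km/31 km) = 3210 kg m⁻³.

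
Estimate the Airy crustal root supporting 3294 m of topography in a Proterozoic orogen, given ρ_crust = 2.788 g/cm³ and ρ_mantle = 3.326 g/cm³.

For local isostatic compensation: the weight of the topography is balanced by the buoyancy of the root, ρ_c h = (ρ_m − ρ_c) r.
r = h · ρ_c / (ρ_m − ρ_c) = 3294 m × 2.788 / (3.326 − 2.788) = 17100 m.

17100 m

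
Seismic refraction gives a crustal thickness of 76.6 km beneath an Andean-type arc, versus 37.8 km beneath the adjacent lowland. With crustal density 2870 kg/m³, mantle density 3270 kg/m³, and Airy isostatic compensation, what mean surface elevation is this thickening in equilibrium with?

4.75 km

Excess crust Δ = 76.6 km − 37.8 km = 38.8 km, split between elevation h and root r with h + r = Δ.
Airy balance ρ_c h = (ρ_m − ρ_c) r gives r = h ρ_c/(ρ_m − ρ_c), so h (1 + ρ_c/(ρ_m − ρ_c)) = Δ, i.e. h = Δ (ρ_m − ρ_c)/ρ_m.
h = 38.8 km × 400/3270 = 4.75 km.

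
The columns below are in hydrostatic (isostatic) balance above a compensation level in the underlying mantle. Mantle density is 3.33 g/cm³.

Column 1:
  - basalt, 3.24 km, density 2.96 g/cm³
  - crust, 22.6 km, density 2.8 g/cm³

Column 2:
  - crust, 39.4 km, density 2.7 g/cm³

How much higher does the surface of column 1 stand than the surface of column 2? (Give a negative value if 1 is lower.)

−3.5 km

For any compensation level in the mantle, the mantle terms cancel and isostasy reduces to e = (Σt_1 − Σt_2) − (Σ(ρt)_1 − Σ(ρt)_2) / ρ_m.
Σt_1 = 25.84 km; Σt_2 = 39.4 km; Σ(ρt)_1 = 72.8704; Σ(ρt)_2 = 106.38 (in km·g/cm³).
e = (25.84 − 39.4) − (72.8704 − 106.38) / 3.33 = −3.5 km.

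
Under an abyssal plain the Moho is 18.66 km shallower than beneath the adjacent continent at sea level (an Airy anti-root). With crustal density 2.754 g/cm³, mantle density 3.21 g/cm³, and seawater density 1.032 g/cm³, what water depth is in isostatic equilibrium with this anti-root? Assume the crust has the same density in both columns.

4.94 km

Replacing a thickness d of crust by seawater at the top must be balanced by replacing crust with mantle at the base: d (ρ_c − ρ_w) = a (ρ_m − ρ_c).
d = a (ρ_m − ρ_c)/(ρ_c − ρ_w) = 18.66 km × 0.456/1.722 = 4.94 km.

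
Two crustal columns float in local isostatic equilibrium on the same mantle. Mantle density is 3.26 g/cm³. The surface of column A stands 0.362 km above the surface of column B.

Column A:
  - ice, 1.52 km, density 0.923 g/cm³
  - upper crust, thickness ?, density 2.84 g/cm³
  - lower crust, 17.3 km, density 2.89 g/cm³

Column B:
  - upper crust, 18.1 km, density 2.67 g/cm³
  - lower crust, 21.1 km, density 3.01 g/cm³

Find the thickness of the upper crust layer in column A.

Take the compensation level at the base of the deeper column (depth z_c below the surface of column A) and equate Σ ρ_i t_i down to z_c; mantle fills any gap and the z_c terms cancel.
Column A: 1.52×0.923 + x×2.84 + 17.3×2.89 + (z_c − 18.82 − x)×3.26
Column B: 0.362×0 + 18.1×2.67 + 21.1×3.01 + (z_c − 0.362 − 39.2)×3.26
The z_c×3.26 term appears on both sides and cancels. Collect the known terms of each column as K = Σ(ρt)_known − 3.26 × (depth of known layers): K_A = 51.39996 − 3.26×18.82 = −9.95324; K_B = 111.838 − 3.26×(0.362 + 39.2) = −17.13412.
Balance: K_A − x×(3.26 − 2.84) = K_B, so x = (K_A − K_B)/(3.26 − 2.84) = 7.18088/0.42 = 17.1 km.

17.1 km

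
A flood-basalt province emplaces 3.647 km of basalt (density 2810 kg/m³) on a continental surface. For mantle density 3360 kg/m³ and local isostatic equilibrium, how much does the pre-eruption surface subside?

Subaerial loading: s = t ρ_load / ρ_m.
s = 3.647 km × 2810/3360 = 3.05 km.

3.05 km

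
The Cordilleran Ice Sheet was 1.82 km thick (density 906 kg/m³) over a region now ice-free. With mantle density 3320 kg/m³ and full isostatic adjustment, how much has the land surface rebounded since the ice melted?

0.497 km

Removing the load lets mantle flow back in; uplift u satisfies ρ_ice t = ρ_m u.
u = t ρ_ice/ρ_m = 1.82 km × 906/3320 = 0.497 km.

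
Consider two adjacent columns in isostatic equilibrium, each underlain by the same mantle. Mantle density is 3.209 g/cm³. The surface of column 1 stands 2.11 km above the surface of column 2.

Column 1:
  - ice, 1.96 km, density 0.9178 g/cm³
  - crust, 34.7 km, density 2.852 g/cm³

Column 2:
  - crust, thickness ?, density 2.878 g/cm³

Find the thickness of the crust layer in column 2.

30.5 km

Take the compensation level at the base of the deeper column (depth z_c below the surface of column 1) and equate Σ ρ_i t_i down to z_c; mantle fills any gap and the z_c terms cancel.
Column 1: 1.96×0.9178 + 34.7×2.852 + (z_c − 36.66)×3.209
Column 2: 2.11×0 + x×2.878 + (z_c − 2.11 − 0 − x)×3.209
The z_c×3.209 term appears on both sides and cancels. Collect the known terms of each column as K = Σ(ρt)_known − 3.209 × (depth of known layers): K_1 = 100.763288 − 3.209×36.66 = −16.878652; K_2 = 0 − 3.209×(2.11 + 0) = −6.77099.
Balance: K_1 = K_2 − x×(3.209 − 2.878), so x = (K_2 − K_1)/(3.209 − 2.878) = 10.1077/0.331 = 30.5 km.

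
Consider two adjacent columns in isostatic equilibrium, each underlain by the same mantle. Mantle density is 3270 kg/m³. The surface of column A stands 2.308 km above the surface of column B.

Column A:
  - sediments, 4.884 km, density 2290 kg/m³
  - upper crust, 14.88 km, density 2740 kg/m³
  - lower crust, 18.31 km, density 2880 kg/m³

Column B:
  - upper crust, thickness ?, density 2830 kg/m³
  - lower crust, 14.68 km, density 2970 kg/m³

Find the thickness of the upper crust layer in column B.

Take the compensation level at the base of the deeper column (depth z_c below the surface of column A) and equate Σ ρ_i t_i down to z_c; mantle fills any gap and the z_c terms cancel.
Column A: 4.884×2290 + 14.88×2740 + 18.31×2880 + (z_c − 38.074)×3270
Column B: 2.308×0 + x×2830 + 14.68×2970 + (z_c − 2.308 − 14.68 − x)×3270
The z_c×3270 term appears on both sides and cancels. Collect the known terms of each column as K = Σ(ρt)_known − 3270 × (depth of known layers): K_A = 104688.36 − 3270×38.074 = −19813.62; K_B = 43599.6 − 3270×(2.308 + 14.68) = −11951.16.
Balance: K_A = K_B − x×(3270 − 2830), so x = (K_B − K_A)/(3270 − 2830) = 7862.46/440 = 17.9 km.

17.9 km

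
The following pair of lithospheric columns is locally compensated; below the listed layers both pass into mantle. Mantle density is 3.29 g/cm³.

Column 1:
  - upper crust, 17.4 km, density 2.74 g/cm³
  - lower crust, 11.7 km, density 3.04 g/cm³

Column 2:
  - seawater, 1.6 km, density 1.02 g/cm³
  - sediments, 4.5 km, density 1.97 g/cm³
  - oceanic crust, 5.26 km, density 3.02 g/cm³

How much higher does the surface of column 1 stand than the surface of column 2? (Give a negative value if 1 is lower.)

For any compensation level in the mantle, the mantle terms cancel and isostasy reduces to e = (Σt_1 − Σt_2) − (Σ(ρt)_1 − Σ(ρt)_2) / ρ_m.
Σt_1 = 29.1 km; Σt_2 = 11.36 km; Σ(ρt)_1 = 83.244; Σ(ρt)_2 = 26.3822 (in km·g/cm³).
e = (29.1 − 11.36) − (83.244 − 26.3822) / 3.29 = 0.457 km.

0.457 km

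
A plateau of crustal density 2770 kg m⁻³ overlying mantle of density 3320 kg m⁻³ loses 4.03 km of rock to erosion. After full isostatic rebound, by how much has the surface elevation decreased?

0.668 km

Rebound u = e ρ_c/ρ_m = 4.03 km × 2770/3320 = 3.362 km.
Net surface drop = e − u = 4.03 km − 3.362 km = e (ρ_m − ρ_c)/ρ_m = 0.668 km.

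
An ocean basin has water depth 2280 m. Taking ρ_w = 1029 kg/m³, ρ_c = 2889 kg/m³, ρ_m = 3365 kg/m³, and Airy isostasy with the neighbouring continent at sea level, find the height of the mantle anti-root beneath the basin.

Isostatic balance requires: replacing crust with seawater at the top is compensated by replacing crust with mantle at the base: d (ρ_c − ρ_w) = a (ρ_m − ρ_c).
a = d (ρ_c − ρ_w)/(ρ_m − ρ_c) = 2280 m × 1860/476 = 8910 m.

8910 m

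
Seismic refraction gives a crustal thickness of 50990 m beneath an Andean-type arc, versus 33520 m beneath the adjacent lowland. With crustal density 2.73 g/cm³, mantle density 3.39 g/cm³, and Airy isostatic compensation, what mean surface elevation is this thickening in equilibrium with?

Excess crust Δ = 50990 m − 33520 m = 17470 m, split between elevation h and root r with h + r = Δ.
Airy balance ρ_c h = (ρ_m − ρ_c) r gives r = h ρ_c/(ρ_m − ρ_c), so h (1 + ρ_c/(ρ_m − ρ_c)) = Δ, i.e. h = Δ (ρ_m − ρ_c)/ρ_m.
h = 17470 m × 0.66/3.39 = 3400 m.

3400 m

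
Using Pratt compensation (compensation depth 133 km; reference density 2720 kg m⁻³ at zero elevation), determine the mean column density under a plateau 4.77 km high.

2630 kg m⁻³

Pratt balance: ρ_ref D = ρ (D + h).
ρ = ρ_ref D/(D + h) = 2720 × 133 km/(133 km + 4.77 km) = 2630 kg m⁻³.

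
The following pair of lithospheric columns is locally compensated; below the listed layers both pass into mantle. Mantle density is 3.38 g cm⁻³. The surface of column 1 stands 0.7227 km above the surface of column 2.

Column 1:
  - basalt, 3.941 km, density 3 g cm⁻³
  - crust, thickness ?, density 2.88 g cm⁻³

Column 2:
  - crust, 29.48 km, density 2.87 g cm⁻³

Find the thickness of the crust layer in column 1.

32 km

Take the compensation level at the base of the deeper column (depth z_c below the surface of column 1) and equate Σ ρ_i t_i down to z_c; mantle fills any gap and the z_c terms cancel.
Column 1: 3.941×3 + x×2.88 + (z_c − 3.941 − x)×3.38
Column 2: 0.7227×0 + 29.48×2.87 + (z_c − 0.7227 − 29.48)×3.38
The z_c×3.38 term appears on both sides and cancels. Collect the known terms of each column as K = Σ(ρt)_known − 3.38 × (depth of known layers): K_1 = 11.823 − 3.38×3.941 = −1.49758; K_2 = 84.6076 − 3.38×(0.7227 + 29.48) = −17.477526.
Balance: K_1 − x×(3.38 − 2.88) = K_2, so x = (K_1 − K_2)/(3.38 − 2.88) = 15.9799/0.5 = 32 km.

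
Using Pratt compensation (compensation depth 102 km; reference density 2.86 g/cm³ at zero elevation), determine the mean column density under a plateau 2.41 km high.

Pratt balance: ρ_ref D = ρ (D + h).
ρ = ρ_ref D/(D + h) = 2.86 × 102 km/(102 km + 2.41 km) = 2.79 g/cm³.

2.79 g/cm³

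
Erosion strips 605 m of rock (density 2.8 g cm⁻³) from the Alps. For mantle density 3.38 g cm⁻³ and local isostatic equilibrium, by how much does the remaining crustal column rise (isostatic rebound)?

Unloading: uplift u = e ρ_c/ρ_m = 605 m × 2.8/3.38 = 501 m.

501 m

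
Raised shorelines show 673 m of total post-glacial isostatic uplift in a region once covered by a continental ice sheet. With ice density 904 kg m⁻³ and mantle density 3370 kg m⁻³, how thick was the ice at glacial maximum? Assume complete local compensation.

u = t ρ_ice/ρ_m → t = u ρ_m/ρ_ice = 673 m × 3370/904 = 2510 m.

2510 m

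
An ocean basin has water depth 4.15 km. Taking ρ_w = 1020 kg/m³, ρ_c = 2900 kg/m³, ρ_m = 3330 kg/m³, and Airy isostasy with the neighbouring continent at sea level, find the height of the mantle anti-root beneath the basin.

Equating mass per unit area of the two columns: replacing crust with seawater at the top is compensated by replacing crust with mantle at the base: d (ρ_c − ρ_w) = a (ρ_m − ρ_c).
a = d (ρ_c − ρ_w)/(ρ_m − ρ_c) = 4.15 km × 1880/430 = 18.1 km.

18.1 km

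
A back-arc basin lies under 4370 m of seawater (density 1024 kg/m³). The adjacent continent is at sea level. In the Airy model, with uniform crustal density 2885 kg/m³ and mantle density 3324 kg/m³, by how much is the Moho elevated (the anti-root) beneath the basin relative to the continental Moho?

Balancing pressure at the compensation depth: replacing crust with seawater at the top is compensated by replacing crust with mantle at the base: d (ρ_c − ρ_w) = a (ρ_m − ρ_c).
a = d (ρ_c − ρ_w)/(ρ_m − ρ_c) = 4370 m × 1861/439 = 18500 m.

18500 m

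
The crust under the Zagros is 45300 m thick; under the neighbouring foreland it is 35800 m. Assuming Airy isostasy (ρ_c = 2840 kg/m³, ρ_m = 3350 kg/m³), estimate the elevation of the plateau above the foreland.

1450 m

Excess crust Δ = 45300 m − 35800 m = 9500 m, split between elevation h and root r with h + r = Δ.
Airy balance ρ_c h = (ρ_m − ρ_c) r gives r = h ρ_c/(ρ_m − ρ_c), so h (1 + ρ_c/(ρ_m − ρ_c)) = Δ, i.e. h = Δ (ρ_m − ρ_c)/ρ_m.
h = 9500 m × 510/3350 = 1450 m.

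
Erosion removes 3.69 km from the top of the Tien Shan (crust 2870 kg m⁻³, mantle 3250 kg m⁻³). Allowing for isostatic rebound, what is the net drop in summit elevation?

Rebound u = e ρ_c/ρ_m = 3.69 km × 2870/3250 = 3.259 km.
Net surface drop = e − u = 3.69 km − 3.259 km = e (ρ_m − ρ_c)/ρ_m = 0.431 km.

0.431 km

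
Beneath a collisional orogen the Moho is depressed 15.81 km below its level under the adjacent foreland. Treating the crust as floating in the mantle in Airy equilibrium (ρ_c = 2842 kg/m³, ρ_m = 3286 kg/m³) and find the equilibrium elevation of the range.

2.47 km

In Airy isostatic equilibrium: ρ_c h = (ρ_m − ρ_c) r.
h = r (ρ_m − ρ_c) / ρ_c = 15.81 km × (3286 − 2842) / 2842 = 2.47 km.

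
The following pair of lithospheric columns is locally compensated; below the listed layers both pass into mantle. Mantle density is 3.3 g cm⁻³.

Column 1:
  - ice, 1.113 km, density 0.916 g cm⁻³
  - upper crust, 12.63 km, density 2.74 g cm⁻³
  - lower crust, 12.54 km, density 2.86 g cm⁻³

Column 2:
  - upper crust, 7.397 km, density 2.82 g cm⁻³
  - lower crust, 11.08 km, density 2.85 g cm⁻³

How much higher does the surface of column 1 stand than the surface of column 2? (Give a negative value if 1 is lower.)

For any compensation level in the mantle, the mantle terms cancel and isostasy reduces to e = (Σt_1 − Σt_2) − (Σ(ρt)_1 − Σ(ρt)_2) / ρ_m.
Σt_1 = 26.283 km; Σt_2 = 18.477 km; Σ(ρt)_1 = 71.490108; Σ(ρt)_2 = 52.43754 (in km·g cm⁻³).
e = (26.283 − 18.477) − (71.490108 − 52.43754) / 3.3 = 2.03 km.

2.03 km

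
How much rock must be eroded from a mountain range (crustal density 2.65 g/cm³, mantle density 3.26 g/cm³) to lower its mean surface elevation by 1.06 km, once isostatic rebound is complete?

5.66 km

Net drop Δ = e − u = e − e ρ_c/ρ_m = e (ρ_m − ρ_c)/ρ_m.
e = Δ ρ_m/(ρ_m − ρ_c) = 1.06 km × 3.26/0.61 = 5.66 km.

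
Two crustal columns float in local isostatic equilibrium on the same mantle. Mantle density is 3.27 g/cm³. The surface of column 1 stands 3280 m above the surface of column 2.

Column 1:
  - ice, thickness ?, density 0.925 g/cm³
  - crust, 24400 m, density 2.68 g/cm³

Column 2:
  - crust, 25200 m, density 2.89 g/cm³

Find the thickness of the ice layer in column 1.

2520 m

Take the compensation level at the base of the deeper column (depth z_c below the surface of column 1) and equate Σ ρ_i t_i down to z_c; mantle fills any gap and the z_c terms cancel.
Column 1: x×0.925 + 24400×2.68 + (z_c − 24400 − x)×3.27
Column 2: 3280×0 + 25200×2.89 + (z_c − 3280 − 25200)×3.27
The z_c×3.27 term appears on both sides and cancels. Collect the known terms of each column as K = Σ(ρt)_known − 3.27 × (depth of known layers): K_1 = 65392 − 3.27×24400 = −14396; K_2 = 72828 − 3.27×(3280 + 25200) = −20301.6.
Balance: K_1 − x×(3.27 − 0.925) = K_2, so x = (K_1 − K_2)/(3.27 − 0.925) = 5905.6/2.345 = 2520 m.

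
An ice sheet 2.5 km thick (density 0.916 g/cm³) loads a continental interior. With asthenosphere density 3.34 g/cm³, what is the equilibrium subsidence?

Equating mass per unit area of the two columns: the ice load ρ_ice t is balanced by mantle displaced below, ρ_m s.
s = t ρ_ice / ρ_m = 2.5 km × 0.916/3.34 = 0.686 km.

0.686 km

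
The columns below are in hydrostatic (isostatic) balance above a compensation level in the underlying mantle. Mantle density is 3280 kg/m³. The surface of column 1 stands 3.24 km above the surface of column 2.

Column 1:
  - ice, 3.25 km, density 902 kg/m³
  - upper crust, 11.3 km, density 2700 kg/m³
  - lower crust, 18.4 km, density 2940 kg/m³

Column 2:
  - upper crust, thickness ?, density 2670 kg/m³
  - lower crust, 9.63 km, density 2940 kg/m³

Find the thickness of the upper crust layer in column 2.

Take the compensation level at the base of the deeper column (depth z_c below the surface of column 1) and equate Σ ρ_i t_i down to z_c; mantle fills any gap and the z_c terms cancel.
Column 1: 3.25×902 + 11.3×2700 + 18.4×2940 + (z_c − 32.95)×3280
Column 2: 3.24×0 + x×2670 + 9.63×2940 + (z_c − 3.24 − 9.63 − x)×3280
The z_c×3280 term appears on both sides and cancels. Collect the known terms of each column as K = Σ(ρt)_known − 3280 × (depth of known layers): K_1 = 87537.5 − 3280×32.95 = −20538.5; K_2 = 28312.2 − 3280×(3.24 + 9.63) = −13901.4.
Balance: K_1 = K_2 − x×(3280 − 2670), so x = (K_2 − K_1)/(3280 − 2670) = 6637.1/610 = 10.9 km.

10.9 km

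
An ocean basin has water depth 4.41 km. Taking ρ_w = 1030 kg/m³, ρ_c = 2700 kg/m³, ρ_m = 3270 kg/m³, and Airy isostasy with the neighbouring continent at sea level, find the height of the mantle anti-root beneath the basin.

12.9 km

Balancing pressure at the compensation depth: replacing crust with seawater at the top is compensated by replacing crust with mantle at the base: d (ρ_c − ρ_w) = a (ρ_m − ρ_c).
a = d (ρ_c − ρ_w)/(ρ_m − ρ_c) = 4.41 km × 1670/570 = 12.9 km.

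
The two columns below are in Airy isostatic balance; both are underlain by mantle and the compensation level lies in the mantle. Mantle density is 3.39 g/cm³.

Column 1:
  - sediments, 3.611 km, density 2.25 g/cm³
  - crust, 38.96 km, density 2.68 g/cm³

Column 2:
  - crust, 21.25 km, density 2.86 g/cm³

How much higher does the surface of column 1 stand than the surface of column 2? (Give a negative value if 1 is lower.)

For any compensation level in the mantle, the mantle terms cancel and isostasy reduces to e = (Σt_1 − Σt_2) − (Σ(ρt)_1 − Σ(ρt)_2) / ρ_m.
Σt_1 = 42.571 km; Σt_2 = 21.25 km; Σ(ρt)_1 = 112.53755; Σ(ρt)_2 = 60.775 (in km·g/cm³).
e = (42.571 − 21.25) − (112.53755 − 60.775) / 3.39 = 6.05 km.

6.05 km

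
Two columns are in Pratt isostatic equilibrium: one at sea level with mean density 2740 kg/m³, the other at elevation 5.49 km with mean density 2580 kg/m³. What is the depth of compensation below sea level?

88.5 km

ρ_ref D = ρ (D + h) → D (ρ_ref − ρ) = ρ h.
D = ρ h/(ρ_ref − ρ) = 2580 × 5.49 km/(2740 − 2580) = 88.5 km.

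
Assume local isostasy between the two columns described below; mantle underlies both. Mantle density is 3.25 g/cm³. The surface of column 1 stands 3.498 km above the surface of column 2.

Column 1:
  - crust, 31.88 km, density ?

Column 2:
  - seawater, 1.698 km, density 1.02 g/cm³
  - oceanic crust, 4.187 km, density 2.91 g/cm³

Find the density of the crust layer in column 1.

2.73 g/cm³

Take the compensation level at the base of the deeper column (depth z_c below the surface of column 1) and equate Σ ρ_i t_i down to z_c; mantle fills any gap and the z_c terms cancel.
Column 1: 31.88×ρ + (z_c − 31.88)×3.25
Column 2: 3.498×0 + 1.698×1.02 + 4.187×2.91 + (z_c − 3.498 − 5.885)×3.25
The z_c×3.25 term appears on both sides and cancels. Collect the known terms of each column as K = Σ(ρt)_known − 3.25 × (depth of known layers): K_1 = 0 − 3.25×31.88 = −103.61; K_2 = 13.91613 − 3.25×(3.498 + 5.885) = −16.57862.
Balance: K_1 + 31.88×ρ = K_2, so ρ = (K_2 − K_1)/31.88 = 87.0314/31.88 = 2.73 g/cm³.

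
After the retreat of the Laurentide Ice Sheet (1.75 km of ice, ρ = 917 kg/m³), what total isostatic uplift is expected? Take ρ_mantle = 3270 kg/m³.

0.491 km

Removing the load lets mantle flow back in; uplift u satisfies ρ_ice t = ρ_m u.
u = t ρ_ice/ρ_m = 1.75 km × 917/3270 = 0.491 km.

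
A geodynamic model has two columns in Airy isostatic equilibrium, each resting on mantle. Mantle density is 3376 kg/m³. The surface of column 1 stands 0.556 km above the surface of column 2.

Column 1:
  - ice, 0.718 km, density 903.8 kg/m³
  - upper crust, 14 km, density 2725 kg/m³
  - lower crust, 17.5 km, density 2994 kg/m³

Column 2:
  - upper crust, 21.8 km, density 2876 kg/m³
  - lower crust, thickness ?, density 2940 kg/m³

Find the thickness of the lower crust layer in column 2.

11 km

Take the compensation level at the base of the deeper column (depth z_c below the surface of column 1) and equate Σ ρ_i t_i down to z_c; mantle fills any gap and the z_c terms cancel.
Column 1: 0.718×903.8 + 14×2725 + 17.5×2994 + (z_c − 32.218)×3376
Column 2: 0.556×0 + 21.8×2876 + x×2940 + (z_c − 0.556 − 21.8 − x)×3376
The z_c×3376 term appears on both sides and cancels. Collect the known terms of each column as K = Σ(ρt)_known − 3376 × (depth of known layers): K_1 = 91193.9284 − 3376×32.218 = −17574.0396; K_2 = 62696.8 − 3376×(0.556 + 21.8) = −12777.056.
Balance: K_1 = K_2 − x×(3376 − 2940), so x = (K_2 − K_1)/(3376 − 2940) = 4796.98/436 = 11 km.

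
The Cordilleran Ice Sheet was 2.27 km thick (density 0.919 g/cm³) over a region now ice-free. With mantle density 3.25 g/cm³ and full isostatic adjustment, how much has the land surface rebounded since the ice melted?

Removing the load lets mantle flow back in; uplift u satisfies ρ_ice t = ρ_m u.
u = t ρ_ice/ρ_m = 2.27 km × 0.919/3.25 = 0.642 km.

0.642 km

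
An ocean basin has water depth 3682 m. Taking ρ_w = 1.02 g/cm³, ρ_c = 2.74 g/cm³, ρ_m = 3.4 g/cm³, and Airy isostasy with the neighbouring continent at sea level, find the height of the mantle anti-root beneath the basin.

9600 m

For local isostatic compensation: replacing crust with seawater at the top is compensated by replacing crust with mantle at the base: d (ρ_c − ρ_w) = a (ρ_m − ρ_c).
a = d (ρ_c − ρ_w)/(ρ_m − ρ_c) = 3682 m × 1.72/0.66 = 9600 m.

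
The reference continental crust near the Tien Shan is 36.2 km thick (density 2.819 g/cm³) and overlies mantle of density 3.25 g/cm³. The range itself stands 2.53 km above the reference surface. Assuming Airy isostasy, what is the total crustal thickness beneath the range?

55.3 km

Root depth r = h ρ_c / (ρ_m − ρ_c) = 2.53 km × 2.819 / 0.431 = 16.55 km.
Total thickness = T + h + r = 36.2 km + 2.53 km + 16.55 km = 55.3 km.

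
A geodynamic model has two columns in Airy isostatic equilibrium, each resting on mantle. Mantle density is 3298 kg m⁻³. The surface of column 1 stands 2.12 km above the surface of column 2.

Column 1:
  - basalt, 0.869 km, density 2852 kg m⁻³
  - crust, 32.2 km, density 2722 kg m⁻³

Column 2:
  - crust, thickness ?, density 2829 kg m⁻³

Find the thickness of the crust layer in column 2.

Take the compensation level at the base of the deeper column (depth z_c below the surface of column 1) and equate Σ ρ_i t_i down to z_c; mantle fills any gap and the z_c terms cancel.
Column 1: 0.869×2852 + 32.2×2722 + (z_c − 33.069)×3298
Column 2: 2.12×0 + x×2829 + (z_c − 2.12 − 0 − x)×3298
The z_c×3298 term appears on both sides and cancels. Collect the known terms of each column as K = Σ(ρt)_known − 3298 × (depth of known layers): K_1 = 90126.788 − 3298×33.069 = −18934.774; K_2 = 0 − 3298×(2.12 + 0) = −6991.76.
Balance: K_1 = K_2 − x×(3298 − 2829), so x = (K_2 − K_1)/(3298 − 2829) = 11943/469 = 25.5 km.

25.5 km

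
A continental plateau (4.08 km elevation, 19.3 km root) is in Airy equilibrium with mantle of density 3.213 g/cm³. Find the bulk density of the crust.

2.65 g/cm³

ρ_c h = (ρ_m − ρ_c) r → ρ_c (h + r) = ρ_m r → ρ_c = ρ_m r / (h + r).
ρ_c = 3.213 × 19.3 km / (4.08 km + 19.3 km) = 2.65 g/cm³.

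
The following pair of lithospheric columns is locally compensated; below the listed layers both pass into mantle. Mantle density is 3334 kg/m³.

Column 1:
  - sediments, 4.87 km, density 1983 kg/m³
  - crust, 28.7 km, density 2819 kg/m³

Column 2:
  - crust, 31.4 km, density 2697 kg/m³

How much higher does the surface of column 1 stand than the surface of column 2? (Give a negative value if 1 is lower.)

0.407 km

For any compensation level in the mantle, the mantle terms cancel and isostasy reduces to e = (Σt_1 − Σt_2) − (Σ(ρt)_1 − Σ(ρt)_2) / ρ_m.
Σt_1 = 33.57 km; Σt_2 = 31.4 km; Σ(ρt)_1 = 90562.51; Σ(ρt)_2 = 84685.8 (in km·kg/m³).
e = (33.57 − 31.4) − (90562.51 − 84685.8) / 3334 = 0.407 km.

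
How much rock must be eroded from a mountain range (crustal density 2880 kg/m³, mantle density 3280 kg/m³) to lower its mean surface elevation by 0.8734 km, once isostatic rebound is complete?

Net drop Δ = e − u = e − e ρ_c/ρ_m = e (ρ_m − ρ_c)/ρ_m.
e = Δ ρ_m/(ρ_m − ρ_c) = 0.8734 km × 3280/400 = 7.16 km.

7.16 km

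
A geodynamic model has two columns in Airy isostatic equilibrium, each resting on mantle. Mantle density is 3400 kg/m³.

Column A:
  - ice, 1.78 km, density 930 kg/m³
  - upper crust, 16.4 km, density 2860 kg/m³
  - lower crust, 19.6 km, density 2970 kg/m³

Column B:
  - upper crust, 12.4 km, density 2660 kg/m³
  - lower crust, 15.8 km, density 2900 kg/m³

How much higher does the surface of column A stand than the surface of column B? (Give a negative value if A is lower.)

1.35 km

For any compensation level in the mantle, the mantle terms cancel and isostasy reduces to e = (Σt_A − Σt_B) − (Σ(ρt)_A − Σ(ρt)_B) / ρ_m.
Σt_A = 37.78 km; Σt_B = 28.2 km; Σ(ρt)_A = 106771.4; Σ(ρt)_B = 78804 (in km·kg/m³).
e = (37.78 − 28.2) − (106771.4 − 78804) / 3400 = 1.35 km.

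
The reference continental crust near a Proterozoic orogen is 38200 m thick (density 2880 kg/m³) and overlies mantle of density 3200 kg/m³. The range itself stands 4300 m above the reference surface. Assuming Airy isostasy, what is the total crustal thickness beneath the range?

81200 m

Root depth r = h ρ_c / (ρ_m − ρ_c) = 4300 m × 2880 / 320 = 38700 m.
Total thickness = T + h + r = 38200 m + 4300 m + 38700 m = 81200 m.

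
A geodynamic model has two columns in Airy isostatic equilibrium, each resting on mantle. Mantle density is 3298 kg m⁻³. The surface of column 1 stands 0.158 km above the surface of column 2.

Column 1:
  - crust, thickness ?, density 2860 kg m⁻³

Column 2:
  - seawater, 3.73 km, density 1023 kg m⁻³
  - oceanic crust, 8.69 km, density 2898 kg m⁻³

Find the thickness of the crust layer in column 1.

28.5 km

Take the compensation level at the base of the deeper column (depth z_c below the surface of column 1) and equate Σ ρ_i t_i down to z_c; mantle fills any gap and the z_c terms cancel.
Column 1: x×2860 + (z_c − 0 − x)×3298
Column 2: 0.158×0 + 3.73×1023 + 8.69×2898 + (z_c − 0.158 − 12.42)×3298
The z_c×3298 term appears on both sides and cancels. Collect the known terms of each column as K = Σ(ρt)_known − 3298 × (depth of known layers): K_1 = 0 − 3298×0 = 0; K_2 = 28999.41 − 3298×(0.158 + 12.42) = −12482.834.
Balance: K_1 − x×(3298 − 2860) = K_2, so x = (K_1 − K_2)/(3298 − 2860) = 12482.8/438 = 28.5 km.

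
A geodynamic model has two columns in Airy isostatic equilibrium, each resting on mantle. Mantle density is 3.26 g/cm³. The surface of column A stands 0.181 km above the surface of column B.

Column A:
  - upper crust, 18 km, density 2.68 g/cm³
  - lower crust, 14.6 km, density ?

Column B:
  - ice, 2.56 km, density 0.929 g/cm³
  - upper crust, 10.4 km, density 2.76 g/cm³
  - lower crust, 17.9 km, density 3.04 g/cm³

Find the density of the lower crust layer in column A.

Take the compensation level at the base of the deeper column (depth z_c below the surface of column A) and equate Σ ρ_i t_i down to z_c; mantle fills any gap and the z_c terms cancel.
Column A: 18×2.68 + 14.6×ρ + (z_c − 32.6)×3.26
Column B: 0.181×0 + 2.56×0.929 + 10.4×2.76 + 17.9×3.04 + (z_c − 0.181 − 30.86)×3.26
The z_c×3.26 term appears on both sides and cancels. Collect the known terms of each column as K = Σ(ρt)_known − 3.26 × (depth of known layers): K_A = 48.24 − 3.26×32.6 = −58.036; K_B = 85.49824 − 3.26×(0.181 + 30.86) = −15.69542.
Balance: K_A + 14.6×ρ = K_B, so ρ = (K_B − K_A)/14.6 = 42.3406/14.6 = 2.9 g/cm³.

2.9 g/cm³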